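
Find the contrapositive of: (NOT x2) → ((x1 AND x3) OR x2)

Contrapositive: NOT ((x1 AND x3) OR x2) → x2
Note: A statement and its contrapositive are logically equivalent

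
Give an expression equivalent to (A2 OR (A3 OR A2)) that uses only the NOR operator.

((A2 NOR ((A3 NOR A2) NOR (A3 NOR A2))) NOR (A2 NOR ((A3 NOR A2) NOR (A3 NOR A2))))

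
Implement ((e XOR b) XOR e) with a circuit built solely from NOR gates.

((((((((e NOR b) NOR (e NOR b)) NOR ((e NOR b) NOR (e NOR b))) NOR ((((e NOR e) NOR (b NOR b)) NOR ((e NOR e) NOR (b NOR b))) NOR (((e NOR e) NOR (b NOR b)) NOR ((e NOR e) NOR (b NOR b))))) NOR e) NOR (((((e NOR b) NOR (e NOR b)) NOR ((e NOR b) NOR (e NOR b))) NOR ((((e NOR e) NOR (b NOR b)) NOR ((e NOR e) NOR (b NOR b))) NOR (((e NOR e) NOR (b NOR b)) NOR ((e NOR e) NOR (b NOR b))))) NOR e)) NOR ((((((e NOR b) NOR (e NOR b)) NOR ((e NOR b) NOR (e NOR b))) NOR ((((e NOR e) NOR (b NOR b)) NOR ((e NOR e) NOR (b NOR b))) NOR (((e NOR e) NOR (b NOR b)) NOR ((e NOR e) NOR (b NOR b))))) NOR e) NOR (((((e NOR b) NOR (e NOR b)) NOR ((e NOR b) NOR (e NOR b))) NOR ((((e NOR e) NOR (b NOR b)) NOR ((e NOR e) NOR (b NOR b))) NOR (((e NOR e) NOR (b NOR b)) NOR ((e NOR e) NOR (b NOR b))))) NOR e))) NOR ((((((((e NOR b) NOR (e NOR b)) NOR ((e NOR b) NOR (e NOR b))) NOR ((((e NOR e) NOR (b NOR b)) NOR ((e NOR e) NOR (b NOR b))) NOR (((e NOR e) NOR (b NOR b)) NOR ((e NOR e) NOR (b NOR b))))) NOR ((((e NOR b) NOR (e NOR b)) NOR ((e NOR b) NOR (e NOR b))) NOR ((((e NOR e) NOR (b NOR b)) NOR ((e NOR e) NOR (b NOR b))) NOR (((e NOR e) NOR (b NOR b)) NOR ((e NOR e) NOR (b NOR b)))))) NOR (e NOR e)) NOR ((((((e NOR b) NOR (e NOR b)) NOR ((e NOR b) NOR (e NOR b))) NOR ((((e NOR e) NOR (b NOR b)) NOR ((e NOR e) NOR (b NOR b))) NOR (((e NOR e) NOR (b NOR b)) NOR ((e NOR e) NOR (b NOR b))))) NOR ((((e NOR b) NOR (e NOR b)) NOR ((e NOR b) NOR (e NOR b))) NOR ((((e NOR e) NOR (b NOR b)) NOR ((e NOR e) NOR (b NOR b))) NOR (((e NOR e) NOR (b NOR b)) NOR ((e NOR e) NOR (b NOR b)))))) NOR (e NOR e))) NOR (((((((e NOR b) NOR (e NOR b)) NOR ((e NOR b) NOR (e NOR b))) NOR ((((e NOR e) NOR (b NOR b)) NOR ((e NOR e) NOR (b NOR b))) NOR (((e NOR e) NOR (b NOR b)) NOR ((e NOR e) NOR (b NOR b))))) NOR ((((e NOR b) NOR (e NOR b)) NOR ((e NOR b) NOR (e NOR b))) NOR ((((e NOR e) NOR (b NOR b)) NOR ((e NOR e) NOR (b NOR b))) NOR (((e NOR e) NOR (b NOR b)) NOR ((e NOR e) NOR (b NOR b)))))) NOR (e NOR e)) NOR ((((((e NOR b) NOR (e NOR b)) NOR ((e NOR b) NOR (e NOR b))) NOR ((((e NOR e) NOR (b NOR b)) NOR ((e NOR e) NOR (b NOR b))) NOR (((e NOR e) NOR (b NOR b)) NOR ((e NOR e) NOR (b NOR b))))) NOR ((((e NOR b) NOR (e NOR b)) NOR ((e NOR b) NOR (e NOR b))) NOR ((((e NOR e) NOR (b NOR b)) NOR ((e NOR e) NOR (b NOR b))) NOR (((e NOR e) NOR (b NOR b)) NOR ((e NOR e) NOR (b NOR b)))))) NOR (e NOR e)))))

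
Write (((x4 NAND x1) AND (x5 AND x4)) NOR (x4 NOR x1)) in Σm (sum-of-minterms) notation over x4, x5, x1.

Σm(1, 3, 4, 5, 7) = (NOT x4 AND NOT x5 AND x1) OR (NOT x4 AND x5 AND x1) OR (x4 AND NOT x5 AND NOT x1) OR (x4 AND NOT x5 AND x1) OR (x4 AND x5 AND x1)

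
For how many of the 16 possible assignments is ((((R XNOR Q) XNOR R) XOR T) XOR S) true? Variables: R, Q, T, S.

Satisfying assignments: (0,0,0,1), (0,0,1,0), (0,1,0,0), (0,1,1,1), (1,0,0,1), (1,0,1,0), (1,1,0,0), (1,1,1,1)
Count: 8 out of 16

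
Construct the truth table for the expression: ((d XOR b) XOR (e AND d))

e | b | d | Output
------------------
0 | 0 | 0 | 0
0 | 0 | 1 | 1
0 | 1 | 0 | 1
0 | 1 | 1 | 0
1 | 0 | 0 | 0
1 | 0 | 1 | 0
1 | 1 | 0 | 1
1 | 1 | 1 | 1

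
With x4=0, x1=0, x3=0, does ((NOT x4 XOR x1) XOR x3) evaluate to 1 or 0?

Substituting: ((NOT 0 XOR 0) XOR 0)
= 1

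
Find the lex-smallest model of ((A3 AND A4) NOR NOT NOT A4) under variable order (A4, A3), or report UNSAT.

A4=0, A3=0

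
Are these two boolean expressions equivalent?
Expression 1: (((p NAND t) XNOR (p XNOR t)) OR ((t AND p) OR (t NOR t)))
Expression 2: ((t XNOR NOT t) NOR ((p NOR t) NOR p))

Yes, they are equivalent — the two output columns agree on all 4 assignments:
t | p | Expression 1 | Expression 2
-----------------------------------
0 | 0 | 1 | 1
0 | 1 | 1 | 1
1 | 0 | 0 | 0
1 | 1 | 1 | 1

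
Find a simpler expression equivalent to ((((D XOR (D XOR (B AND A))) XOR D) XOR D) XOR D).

By XOR self-cancellation ((E XOR v) XOR v = E) then XOR self-cancellation ((E XOR v) XOR v = E):
= (D XOR (B AND A))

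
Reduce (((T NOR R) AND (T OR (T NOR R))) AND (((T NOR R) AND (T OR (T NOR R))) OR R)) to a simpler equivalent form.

By absorption (E AND (E OR v) = E) then absorption (E AND (E OR v) = E):
= (T NOR R)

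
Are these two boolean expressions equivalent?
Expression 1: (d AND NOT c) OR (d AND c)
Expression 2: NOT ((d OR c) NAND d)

Yes, they are equivalent — the two output columns agree on all 4 assignments:
d | c | Expression 1 | Expression 2
-----------------------------------
0 | 0 | 0 | 0
0 | 1 | 0 | 0
1 | 0 | 1 | 1
1 | 1 | 1 | 1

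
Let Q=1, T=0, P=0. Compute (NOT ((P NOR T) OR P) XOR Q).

Substituting: (NOT ((0 NOR 0) OR 0) XOR 1)
= 1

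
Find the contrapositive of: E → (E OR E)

Contrapositive: NOT (E OR E) → NOT E
Note: A statement and its contrapositive are logically equivalent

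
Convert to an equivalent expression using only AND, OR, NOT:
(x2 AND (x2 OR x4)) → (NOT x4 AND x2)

NOT (x2 AND (x2 OR x4)) OR (NOT x4 AND x2)
(Implication elimination: A → B = NOT A OR B)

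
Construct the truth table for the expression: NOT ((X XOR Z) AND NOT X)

X | Z | Output
--------------
0 | 0 | 1
0 | 1 | 0
1 | 0 | 1
1 | 1 | 1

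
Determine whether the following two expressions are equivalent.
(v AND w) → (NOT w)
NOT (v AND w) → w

No, Inverse is not equivalent to original (counterexample: y=0, w=0, v=0)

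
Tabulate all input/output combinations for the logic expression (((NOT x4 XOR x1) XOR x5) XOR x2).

x1 | x4 | x5 | x2 | Output
--------------------------
0 | 0 | 0 | 0 | 1
0 | 0 | 0 | 1 | 0
0 | 0 | 1 | 0 | 0
0 | 0 | 1 | 1 | 1
0 | 1 | 0 | 0 | 0
0 | 1 | 0 | 1 | 1
0 | 1 | 1 | 0 | 1
0 | 1 | 1 | 1 | 0
1 | 0 | 0 | 0 | 0
1 | 0 | 0 | 1 | 1
1 | 0 | 1 | 0 | 1
1 | 0 | 1 | 1 | 0
1 | 1 | 0 | 0 | 1
1 | 1 | 0 | 1 | 0
1 | 1 | 1 | 0 | 0
1 | 1 | 1 | 1 | 1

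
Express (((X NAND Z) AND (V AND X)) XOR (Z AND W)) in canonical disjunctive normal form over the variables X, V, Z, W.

(NOT X AND NOT V AND Z AND W) OR (NOT X AND V AND Z AND W) OR (X AND NOT V AND Z AND W) OR (X AND V AND NOT Z AND NOT W) OR (X AND V AND NOT Z AND W) OR (X AND V AND Z AND W)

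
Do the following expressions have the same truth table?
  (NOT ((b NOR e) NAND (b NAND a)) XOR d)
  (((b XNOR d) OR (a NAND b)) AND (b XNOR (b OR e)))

No. Counterexample: with a=0, d=0, b=1, e=0, Expression 1 = 0 but Expression 2 = 1.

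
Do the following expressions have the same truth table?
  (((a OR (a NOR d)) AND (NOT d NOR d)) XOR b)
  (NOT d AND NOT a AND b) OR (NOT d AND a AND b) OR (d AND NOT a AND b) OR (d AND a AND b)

Yes, they are equivalent — the two output columns agree on all 8 assignments:
d | a | b | Expression 1 | Expression 2
---------------------------------------
0 | 0 | 0 | 0 | 0
0 | 0 | 1 | 1 | 1
0 | 1 | 0 | 0 | 0
0 | 1 | 1 | 1 | 1
1 | 0 | 0 | 0 | 0
1 | 0 | 1 | 1 | 1
1 | 1 | 0 | 0 | 0
1 | 1 | 1 | 1 | 1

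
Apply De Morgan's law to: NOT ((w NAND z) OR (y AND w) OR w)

NOT (w NAND z) AND NOT (y AND w) AND NOT w
De Morgan's: NOT(OR of terms) = AND of negations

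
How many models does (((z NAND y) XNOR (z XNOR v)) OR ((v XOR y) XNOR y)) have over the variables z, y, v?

Satisfying assignments: (0,0,0), (0,1,0), (1,0,0), (1,0,1), (1,1,0)
Count: 5 out of 8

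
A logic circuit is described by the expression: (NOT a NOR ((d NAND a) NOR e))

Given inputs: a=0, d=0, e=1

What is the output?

Substituting: (NOT 0 NOR ((0 NAND 0) NOR 1))
= 0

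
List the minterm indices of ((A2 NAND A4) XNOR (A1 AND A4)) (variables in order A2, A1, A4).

Σm(3, 5) = (NOT A2 AND A1 AND A4) OR (A2 AND NOT A1 AND A4)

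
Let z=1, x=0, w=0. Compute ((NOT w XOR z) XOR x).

Substituting: ((NOT 0 XOR 1) XOR 0)
= 0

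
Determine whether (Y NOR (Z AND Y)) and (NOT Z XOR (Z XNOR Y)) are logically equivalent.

No. Counterexample: with Y=0, Z=0, Expression 1 = 1 but Expression 2 = 0.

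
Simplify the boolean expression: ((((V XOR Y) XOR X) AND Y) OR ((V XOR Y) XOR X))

By absorption (E OR (E AND v) = E):
= ((V XOR Y) XOR X)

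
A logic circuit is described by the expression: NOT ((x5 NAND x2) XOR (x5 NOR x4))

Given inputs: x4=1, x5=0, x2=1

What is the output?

Substituting: NOT ((0 NAND 1) XOR (0 NOR 1))
= 0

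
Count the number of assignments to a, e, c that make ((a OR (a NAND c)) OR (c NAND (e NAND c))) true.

Satisfying assignments: (0,0,0), (0,0,1), (0,1,0), (0,1,1), (1,0,0), (1,0,1), (1,1,0), (1,1,1)
Count: 8 out of 8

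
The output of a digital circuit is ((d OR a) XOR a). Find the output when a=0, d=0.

Substituting: ((0 OR 0) XOR 0)
= 0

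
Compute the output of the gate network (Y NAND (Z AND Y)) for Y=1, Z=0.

Substituting: (1 NAND (0 AND 1))
= 1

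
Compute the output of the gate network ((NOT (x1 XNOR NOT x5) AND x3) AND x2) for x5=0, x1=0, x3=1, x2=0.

Substituting: ((NOT (0 XNOR NOT 0) AND 1) AND 0)
= 0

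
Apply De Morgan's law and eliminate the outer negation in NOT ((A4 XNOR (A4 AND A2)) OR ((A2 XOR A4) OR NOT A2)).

NOT (A4 XNOR (A4 AND A2)) AND NOT ((A2 XOR A4) OR NOT A2)
De Morgan's: NOT(OR of terms) = AND of negations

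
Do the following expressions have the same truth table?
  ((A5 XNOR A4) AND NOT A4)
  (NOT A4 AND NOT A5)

Yes, they are equivalent — the two output columns agree on all 4 assignments:
A4 | A5 | Expression 1 | Expression 2
-------------------------------------
0 | 0 | 1 | 1
0 | 1 | 0 | 0
1 | 0 | 0 | 0
1 | 1 | 0 | 0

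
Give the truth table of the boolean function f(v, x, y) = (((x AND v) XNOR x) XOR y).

v | x | y | Output
------------------
0 | 0 | 0 | 1
0 | 0 | 1 | 0
0 | 1 | 0 | 0
0 | 1 | 1 | 1
1 | 0 | 0 | 1
1 | 0 | 1 | 0
1 | 1 | 0 | 1
1 | 1 | 1 | 0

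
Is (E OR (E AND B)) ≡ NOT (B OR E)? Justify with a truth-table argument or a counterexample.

No. Counterexample: with B=0, E=0, Expression 1 = 0 but Expression 2 = 1.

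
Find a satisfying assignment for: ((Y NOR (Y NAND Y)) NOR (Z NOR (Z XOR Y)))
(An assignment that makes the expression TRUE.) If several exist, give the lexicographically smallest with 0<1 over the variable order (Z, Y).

Z=0, Y=1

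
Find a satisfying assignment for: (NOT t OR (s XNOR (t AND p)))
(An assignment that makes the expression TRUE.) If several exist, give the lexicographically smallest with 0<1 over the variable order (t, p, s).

t=0, p=0, s=0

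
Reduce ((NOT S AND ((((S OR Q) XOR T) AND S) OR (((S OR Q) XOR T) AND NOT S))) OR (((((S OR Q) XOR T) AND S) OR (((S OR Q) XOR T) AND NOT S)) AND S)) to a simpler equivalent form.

By distribution ((E AND v) OR (E AND NOT v) = E) then distribution ((E AND v) OR (E AND NOT v) = E):
= ((S OR Q) XOR T)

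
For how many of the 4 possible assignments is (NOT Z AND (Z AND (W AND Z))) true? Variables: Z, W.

No assignment satisfies the expression.
Count: 0 out of 4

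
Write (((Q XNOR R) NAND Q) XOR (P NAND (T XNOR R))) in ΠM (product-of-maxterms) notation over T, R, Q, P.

ΠM(0, 2, 4, 5, 8, 9, 10, 11, 12, 15) = (T OR R OR Q OR P) AND (T OR R OR NOT Q OR P) AND (T OR NOT R OR Q OR P) AND (T OR NOT R OR Q OR NOT P) AND (NOT T OR R OR Q OR P) AND (NOT T OR R OR Q OR NOT P) AND (NOT T OR R OR NOT Q OR P) AND (NOT T OR R OR NOT Q OR NOT P) AND (NOT T OR NOT R OR Q OR P) AND (NOT T OR NOT R OR NOT Q OR NOT P)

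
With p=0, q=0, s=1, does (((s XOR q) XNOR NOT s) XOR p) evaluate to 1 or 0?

Substituting: (((1 XOR 0) XNOR NOT 1) XOR 0)
= 0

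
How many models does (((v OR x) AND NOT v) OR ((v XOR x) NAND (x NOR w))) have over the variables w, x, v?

Satisfying assignments: (0,0,0), (0,1,0), (0,1,1), (1,0,0), (1,0,1), (1,1,0), (1,1,1)
Count: 7 out of 8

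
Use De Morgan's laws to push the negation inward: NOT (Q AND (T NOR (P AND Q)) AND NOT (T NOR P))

NOT Q OR NOT (T NOR (P AND Q)) OR (T NOR P)
De Morgan's: NOT(AND of terms) = OR of negations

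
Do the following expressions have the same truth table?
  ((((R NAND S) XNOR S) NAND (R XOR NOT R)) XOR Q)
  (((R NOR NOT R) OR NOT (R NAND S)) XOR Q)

No. Counterexample: with R=0, Q=0, S=0, Expression 1 = 1 but Expression 2 = 0.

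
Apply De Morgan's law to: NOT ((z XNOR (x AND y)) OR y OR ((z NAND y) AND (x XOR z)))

NOT (z XNOR (x AND y)) AND NOT y AND NOT ((z NAND y) AND (x XOR z))
De Morgan's: NOT(OR of terms) = AND of negations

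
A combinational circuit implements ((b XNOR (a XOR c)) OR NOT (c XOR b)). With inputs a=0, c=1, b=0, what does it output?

Substituting: ((0 XNOR (0 XOR 1)) OR NOT (1 XOR 0))
= 0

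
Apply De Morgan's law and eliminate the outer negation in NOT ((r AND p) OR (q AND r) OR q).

NOT (r AND p) AND NOT (q AND r) AND NOT q
De Morgan's: NOT(OR of terms) = AND of negations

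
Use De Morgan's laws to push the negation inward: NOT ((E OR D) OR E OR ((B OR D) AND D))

NOT (E OR D) AND NOT E AND NOT ((B OR D) AND D)
De Morgan's: NOT(OR of terms) = AND of negations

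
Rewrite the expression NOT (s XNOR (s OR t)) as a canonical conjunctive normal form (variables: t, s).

(t OR s) AND (t OR NOT s) AND (NOT t OR NOT s)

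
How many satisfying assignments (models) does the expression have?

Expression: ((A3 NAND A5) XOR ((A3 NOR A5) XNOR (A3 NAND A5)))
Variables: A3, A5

Satisfying assignments: (0,1), (1,0), (1,1)
Count: 3 out of 4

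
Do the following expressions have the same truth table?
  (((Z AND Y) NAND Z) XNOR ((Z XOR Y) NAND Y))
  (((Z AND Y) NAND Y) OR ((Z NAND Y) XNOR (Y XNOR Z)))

No. Counterexample: with Y=1, Z=0, Expression 1 = 0 but Expression 2 = 1.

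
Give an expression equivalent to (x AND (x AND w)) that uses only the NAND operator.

((x NAND ((x NAND w) NAND (x NAND w))) NAND (x NAND ((x NAND w) NAND (x NAND w))))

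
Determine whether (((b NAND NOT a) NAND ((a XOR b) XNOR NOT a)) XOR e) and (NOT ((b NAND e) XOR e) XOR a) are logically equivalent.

No. Counterexample: with a=0, e=0, b=0, Expression 1 = 1 but Expression 2 = 0.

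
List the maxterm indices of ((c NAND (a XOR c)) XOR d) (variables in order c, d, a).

ΠM(2, 3, 4, 7) = (c OR NOT d OR a) AND (c OR NOT d OR NOT a) AND (NOT c OR d OR a) AND (NOT c OR NOT d OR NOT a)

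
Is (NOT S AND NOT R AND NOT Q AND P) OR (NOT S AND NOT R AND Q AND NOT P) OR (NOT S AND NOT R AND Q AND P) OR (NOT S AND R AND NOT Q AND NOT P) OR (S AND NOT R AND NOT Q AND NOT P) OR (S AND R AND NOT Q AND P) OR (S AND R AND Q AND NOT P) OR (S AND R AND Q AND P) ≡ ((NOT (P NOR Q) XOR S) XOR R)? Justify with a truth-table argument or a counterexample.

Yes, they are equivalent — the two output columns agree on all 16 assignments:
S | R | Q | P | Expression 1 | Expression 2
-------------------------------------------
0 | 0 | 0 | 0 | 0 | 0
0 | 0 | 0 | 1 | 1 | 1
0 | 0 | 1 | 0 | 1 | 1
0 | 0 | 1 | 1 | 1 | 1
0 | 1 | 0 | 0 | 1 | 1
0 | 1 | 0 | 1 | 0 | 0
0 | 1 | 1 | 0 | 0 | 0
0 | 1 | 1 | 1 | 0 | 0
1 | 0 | 0 | 0 | 1 | 1
1 | 0 | 0 | 1 | 0 | 0
1 | 0 | 1 | 0 | 0 | 0
1 | 0 | 1 | 1 | 0 | 0
1 | 1 | 0 | 0 | 0 | 0
1 | 1 | 0 | 1 | 1 | 1
1 | 1 | 1 | 0 | 1 | 1
1 | 1 | 1 | 1 | 1 | 1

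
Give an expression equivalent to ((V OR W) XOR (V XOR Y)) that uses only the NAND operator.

((((V NAND V) NAND (W NAND W)) NAND (((V NAND V) NAND (W NAND W)) NAND ((V NAND (V NAND Y)) NAND (Y NAND (V NAND Y))))) NAND (((V NAND (V NAND Y)) NAND (Y NAND (V NAND Y))) NAND (((V NAND V) NAND (W NAND W)) NAND ((V NAND (V NAND Y)) NAND (Y NAND (V NAND Y))))))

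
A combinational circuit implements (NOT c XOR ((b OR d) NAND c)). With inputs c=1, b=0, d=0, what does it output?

Substituting: (NOT 1 XOR ((0 OR 0) NAND 1))
= 1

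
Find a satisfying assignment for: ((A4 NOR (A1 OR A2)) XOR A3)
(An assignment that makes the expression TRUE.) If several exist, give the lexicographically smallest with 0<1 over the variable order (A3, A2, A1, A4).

A3=0, A2=0, A1=0, A4=0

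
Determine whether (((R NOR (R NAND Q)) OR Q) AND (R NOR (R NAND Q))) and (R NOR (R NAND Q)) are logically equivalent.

Yes, they are equivalent — the two output columns agree on all 4 assignments:
Q | R | Expression 1 | Expression 2
-----------------------------------
0 | 0 | 0 | 0
0 | 1 | 0 | 0
1 | 0 | 0 | 0
1 | 1 | 0 | 0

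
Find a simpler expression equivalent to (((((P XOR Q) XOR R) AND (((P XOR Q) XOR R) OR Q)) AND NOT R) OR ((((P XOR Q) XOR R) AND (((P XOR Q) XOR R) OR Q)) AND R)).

By distribution ((E AND v) OR (E AND NOT v) = E) then absorption (E AND (E OR v) = E):
= ((P XOR Q) XOR R)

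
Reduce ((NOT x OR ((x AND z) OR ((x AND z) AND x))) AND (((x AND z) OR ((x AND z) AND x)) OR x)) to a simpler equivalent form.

By distribution ((E OR v) AND (E OR NOT v) = E) then absorption (E OR (E AND v) = E):
= (x AND z)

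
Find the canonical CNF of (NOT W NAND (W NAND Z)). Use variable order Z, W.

(Z OR W) AND (NOT Z OR W)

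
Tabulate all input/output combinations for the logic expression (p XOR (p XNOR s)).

s | p | Output
--------------
0 | 0 | 1
0 | 1 | 1
1 | 0 | 0
1 | 1 | 0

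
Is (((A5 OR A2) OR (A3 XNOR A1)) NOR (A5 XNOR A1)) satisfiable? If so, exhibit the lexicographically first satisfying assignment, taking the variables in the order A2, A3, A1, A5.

A2=0, A3=0, A1=1, A5=0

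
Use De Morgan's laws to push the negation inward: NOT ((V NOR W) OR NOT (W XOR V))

NOT (V NOR W) AND (W XOR V)
De Morgan's: NOT(OR of terms) = AND of negations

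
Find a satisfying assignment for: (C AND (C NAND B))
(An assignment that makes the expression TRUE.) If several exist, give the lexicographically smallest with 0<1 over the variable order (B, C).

B=0, C=1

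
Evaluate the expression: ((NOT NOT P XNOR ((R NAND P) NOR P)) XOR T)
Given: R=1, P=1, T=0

Substituting: ((NOT NOT 1 XNOR ((1 NAND 1) NOR 1)) XOR 0)
= 0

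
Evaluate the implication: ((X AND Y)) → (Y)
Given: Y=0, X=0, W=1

Antecedent ((X AND Y)) = 0; consequent (Y) = 0.
0 → 0 = 1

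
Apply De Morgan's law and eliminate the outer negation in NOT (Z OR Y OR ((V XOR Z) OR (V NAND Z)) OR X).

NOT Z AND NOT Y AND NOT ((V XOR Z) OR (V NAND Z)) AND NOT X
De Morgan's: NOT(OR of terms) = AND of negations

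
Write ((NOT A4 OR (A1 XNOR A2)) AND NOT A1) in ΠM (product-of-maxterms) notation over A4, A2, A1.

ΠM(1, 3, 5, 6, 7) = (A4 OR A2 OR NOT A1) AND (A4 OR NOT A2 OR NOT A1) AND (NOT A4 OR A2 OR NOT A1) AND (NOT A4 OR NOT A2 OR A1) AND (NOT A4 OR NOT A2 OR NOT A1)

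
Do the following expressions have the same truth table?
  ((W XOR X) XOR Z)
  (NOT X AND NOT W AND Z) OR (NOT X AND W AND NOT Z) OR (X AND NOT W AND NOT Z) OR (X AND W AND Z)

Yes, they are equivalent — the two output columns agree on all 8 assignments:
X | W | Z | Expression 1 | Expression 2
---------------------------------------
0 | 0 | 0 | 0 | 0
0 | 0 | 1 | 1 | 1
0 | 1 | 0 | 1 | 1
0 | 1 | 1 | 0 | 0
1 | 0 | 0 | 1 | 1
1 | 0 | 1 | 0 | 0
1 | 1 | 0 | 0 | 0
1 | 1 | 1 | 1 | 1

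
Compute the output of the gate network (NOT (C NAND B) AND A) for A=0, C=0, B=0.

Substituting: (NOT (0 NAND 0) AND 0)
= 0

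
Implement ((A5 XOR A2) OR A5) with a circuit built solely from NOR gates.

((((((A5 NOR A2) NOR (A5 NOR A2)) NOR ((A5 NOR A2) NOR (A5 NOR A2))) NOR ((((A5 NOR A5) NOR (A2 NOR A2)) NOR ((A5 NOR A5) NOR (A2 NOR A2))) NOR (((A5 NOR A5) NOR (A2 NOR A2)) NOR ((A5 NOR A5) NOR (A2 NOR A2))))) NOR A5) NOR (((((A5 NOR A2) NOR (A5 NOR A2)) NOR ((A5 NOR A2) NOR (A5 NOR A2))) NOR ((((A5 NOR A5) NOR (A2 NOR A2)) NOR ((A5 NOR A5) NOR (A2 NOR A2))) NOR (((A5 NOR A5) NOR (A2 NOR A2)) NOR ((A5 NOR A5) NOR (A2 NOR A2))))) NOR A5))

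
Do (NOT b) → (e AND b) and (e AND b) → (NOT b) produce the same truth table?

No, Converse is not equivalent to original (counterexample: e=0, b=0)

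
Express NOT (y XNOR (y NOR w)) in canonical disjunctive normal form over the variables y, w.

(NOT y AND NOT w) OR (y AND NOT w) OR (y AND w)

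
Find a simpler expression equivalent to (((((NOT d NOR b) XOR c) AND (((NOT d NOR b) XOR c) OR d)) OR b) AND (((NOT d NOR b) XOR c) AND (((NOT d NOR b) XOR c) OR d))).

By absorption (E AND (E OR v) = E) then absorption (E AND (E OR v) = E):
= ((NOT d NOR b) XOR c)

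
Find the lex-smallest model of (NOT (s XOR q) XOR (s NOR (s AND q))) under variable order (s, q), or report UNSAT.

s=0, q=1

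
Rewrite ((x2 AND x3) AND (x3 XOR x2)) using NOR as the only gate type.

((((x2 NOR x2) NOR (x3 NOR x3)) NOR ((x2 NOR x2) NOR (x3 NOR x3))) NOR (((((x3 NOR x2) NOR (x3 NOR x2)) NOR ((x3 NOR x2) NOR (x3 NOR x2))) NOR ((((x3 NOR x3) NOR (x2 NOR x2)) NOR ((x3 NOR x3) NOR (x2 NOR x2))) NOR (((x3 NOR x3) NOR (x2 NOR x2)) NOR ((x3 NOR x3) NOR (x2 NOR x2))))) NOR ((((x3 NOR x2) NOR (x3 NOR x2)) NOR ((x3 NOR x2) NOR (x3 NOR x2))) NOR ((((x3 NOR x3) NOR (x2 NOR x2)) NOR ((x3 NOR x3) NOR (x2 NOR x2))) NOR (((x3 NOR x3) NOR (x2 NOR x2)) NOR ((x3 NOR x3) NOR (x2 NOR x2)))))))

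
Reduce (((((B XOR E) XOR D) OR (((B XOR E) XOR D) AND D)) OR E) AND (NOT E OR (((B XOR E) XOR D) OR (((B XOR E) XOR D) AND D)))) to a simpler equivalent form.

By distribution ((E OR v) AND (E OR NOT v) = E) then absorption (E OR (E AND v) = E):
= ((B XOR E) XOR D)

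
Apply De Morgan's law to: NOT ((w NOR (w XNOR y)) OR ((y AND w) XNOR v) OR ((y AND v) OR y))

NOT (w NOR (w XNOR y)) AND NOT ((y AND w) XNOR v) AND NOT ((y AND v) OR y)
De Morgan's: NOT(OR of terms) = AND of negations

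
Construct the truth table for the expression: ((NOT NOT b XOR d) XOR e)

d | b | e | Output
------------------
0 | 0 | 0 | 0
0 | 0 | 1 | 1
0 | 1 | 0 | 1
0 | 1 | 1 | 0
1 | 0 | 0 | 1
1 | 0 | 1 | 0
1 | 1 | 0 | 0
1 | 1 | 1 | 1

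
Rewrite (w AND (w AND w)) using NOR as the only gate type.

((w NOR w) NOR (((w NOR w) NOR (w NOR w)) NOR ((w NOR w) NOR (w NOR w))))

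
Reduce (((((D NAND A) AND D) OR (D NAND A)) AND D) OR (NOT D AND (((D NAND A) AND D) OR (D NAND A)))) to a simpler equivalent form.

By distribution ((E AND v) OR (E AND NOT v) = E) then absorption (E OR (E AND v) = E):
= (D NAND A)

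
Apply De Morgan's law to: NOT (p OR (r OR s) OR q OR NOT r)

NOT p AND NOT (r OR s) AND NOT q AND r
De Morgan's: NOT(OR of terms) = AND of negations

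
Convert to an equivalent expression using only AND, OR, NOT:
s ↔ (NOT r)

(s AND (NOT r)) OR (NOT s AND r)
(Biconditional = both true or both false)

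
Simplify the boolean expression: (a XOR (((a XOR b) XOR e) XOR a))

By XOR self-cancellation ((E XOR v) XOR v = E):
= ((a XOR b) XOR e)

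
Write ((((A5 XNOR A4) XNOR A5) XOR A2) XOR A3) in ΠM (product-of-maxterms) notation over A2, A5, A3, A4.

ΠM(0, 3, 4, 7, 9, 10, 13, 14) = (A2 OR A5 OR A3 OR A4) AND (A2 OR A5 OR NOT A3 OR NOT A4) AND (A2 OR NOT A5 OR A3 OR A4) AND (A2 OR NOT A5 OR NOT A3 OR NOT A4) AND (NOT A2 OR A5 OR A3 OR NOT A4) AND (NOT A2 OR A5 OR NOT A3 OR A4) AND (NOT A2 OR NOT A5 OR A3 OR NOT A4) AND (NOT A2 OR NOT A5 OR NOT A3 OR A4)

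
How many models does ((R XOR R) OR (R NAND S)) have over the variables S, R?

Satisfying assignments: (0,0), (0,1), (1,0)
Count: 3 out of 4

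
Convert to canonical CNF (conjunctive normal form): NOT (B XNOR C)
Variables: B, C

(B OR C) AND (NOT B OR NOT C)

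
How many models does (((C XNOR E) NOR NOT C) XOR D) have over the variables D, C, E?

Satisfying assignments: (0,1,0), (1,0,0), (1,0,1), (1,1,1)
Count: 4 out of 8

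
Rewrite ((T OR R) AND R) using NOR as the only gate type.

((((T NOR R) NOR (T NOR R)) NOR ((T NOR R) NOR (T NOR R))) NOR (R NOR R))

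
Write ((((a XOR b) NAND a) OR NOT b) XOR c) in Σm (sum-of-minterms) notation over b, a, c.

Σm(0, 2, 4, 6) = (NOT b AND NOT a AND NOT c) OR (NOT b AND a AND NOT c) OR (b AND NOT a AND NOT c) OR (b AND a AND NOT c)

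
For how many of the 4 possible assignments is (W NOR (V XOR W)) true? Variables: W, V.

Satisfying assignments: (0,0)
Count: 1 out of 4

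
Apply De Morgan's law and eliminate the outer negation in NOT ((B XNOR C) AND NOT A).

NOT (B XNOR C) OR A
De Morgan's: NOT(AND of terms) = OR of negations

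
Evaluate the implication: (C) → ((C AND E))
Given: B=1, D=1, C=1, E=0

Antecedent (C) = 1; consequent ((C AND E)) = 0.
1 → 0 = 0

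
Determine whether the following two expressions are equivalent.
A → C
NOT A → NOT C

No, Inverse is not equivalent to original (counterexample: A=0, C=1)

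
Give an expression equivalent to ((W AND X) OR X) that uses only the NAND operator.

((((W NAND X) NAND (W NAND X)) NAND ((W NAND X) NAND (W NAND X))) NAND (X NAND X))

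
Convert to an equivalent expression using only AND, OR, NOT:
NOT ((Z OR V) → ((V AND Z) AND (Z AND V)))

(Z OR V) AND NOT ((V AND Z) AND (Z AND V))
(Negated implication: NOT(A → B) = A AND NOT B)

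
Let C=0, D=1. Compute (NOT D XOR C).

Substituting: (NOT 1 XOR 0)
= 0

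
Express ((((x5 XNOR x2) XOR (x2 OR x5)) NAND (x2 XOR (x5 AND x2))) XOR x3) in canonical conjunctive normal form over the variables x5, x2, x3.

(x5 OR x2 OR NOT x3) AND (x5 OR NOT x2 OR x3) AND (NOT x5 OR x2 OR NOT x3) AND (NOT x5 OR NOT x2 OR NOT x3)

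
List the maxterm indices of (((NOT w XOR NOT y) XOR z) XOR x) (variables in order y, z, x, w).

ΠM(0, 3, 5, 6, 9, 10, 12, 15) = (y OR z OR x OR w) AND (y OR z OR NOT x OR NOT w) AND (y OR NOT z OR x OR NOT w) AND (y OR NOT z OR NOT x OR w) AND (NOT y OR z OR x OR NOT w) AND (NOT y OR z OR NOT x OR w) AND (NOT y OR NOT z OR x OR w) AND (NOT y OR NOT z OR NOT x OR NOT w)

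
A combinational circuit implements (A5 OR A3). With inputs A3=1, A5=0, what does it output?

Substituting: (0 OR 1)
= 1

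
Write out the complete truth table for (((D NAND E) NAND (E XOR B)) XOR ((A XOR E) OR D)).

B | D | E | A | Output
----------------------
0 | 0 | 0 | 0 | 1
0 | 0 | 0 | 1 | 0
0 | 0 | 1 | 0 | 1
0 | 0 | 1 | 1 | 0
0 | 1 | 0 | 0 | 0
0 | 1 | 0 | 1 | 0
0 | 1 | 1 | 0 | 0
0 | 1 | 1 | 1 | 0
1 | 0 | 0 | 0 | 0
1 | 0 | 0 | 1 | 1
1 | 0 | 1 | 0 | 0
1 | 0 | 1 | 1 | 1
1 | 1 | 0 | 0 | 1
1 | 1 | 0 | 1 | 1
1 | 1 | 1 | 0 | 0
1 | 1 | 1 | 1 | 0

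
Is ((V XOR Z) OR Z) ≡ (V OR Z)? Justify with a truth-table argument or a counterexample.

Yes, they are equivalent — the two output columns agree on all 4 assignments:
V | Z | Expression 1 | Expression 2
-----------------------------------
0 | 0 | 0 | 0
0 | 1 | 1 | 1
1 | 0 | 1 | 1
1 | 1 | 1 | 1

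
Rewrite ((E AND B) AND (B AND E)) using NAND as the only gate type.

((((E NAND B) NAND (E NAND B)) NAND ((B NAND E) NAND (B NAND E))) NAND (((E NAND B) NAND (E NAND B)) NAND ((B NAND E) NAND (B NAND E))))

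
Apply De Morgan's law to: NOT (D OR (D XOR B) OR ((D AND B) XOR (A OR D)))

NOT D AND NOT (D XOR B) AND NOT ((D AND B) XOR (A OR D))
De Morgan's: NOT(OR of terms) = AND of negations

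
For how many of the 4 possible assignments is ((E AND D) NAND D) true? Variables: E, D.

Satisfying assignments: (0,0), (0,1), (1,0)
Count: 3 out of 4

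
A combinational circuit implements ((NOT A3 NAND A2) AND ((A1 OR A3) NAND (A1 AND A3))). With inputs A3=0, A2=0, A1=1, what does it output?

Substituting: ((NOT 0 NAND 0) AND ((1 OR 0) NAND (1 AND 0)))
= 1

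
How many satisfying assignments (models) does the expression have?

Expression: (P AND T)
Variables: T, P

Satisfying assignments: (1,1)
Count: 1 out of 4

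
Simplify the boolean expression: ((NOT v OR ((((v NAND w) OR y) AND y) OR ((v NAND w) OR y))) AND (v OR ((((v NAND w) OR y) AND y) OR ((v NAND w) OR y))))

By distribution ((E OR v) AND (E OR NOT v) = E) then absorption (E OR (E AND v) = E):
= ((v NAND w) OR y)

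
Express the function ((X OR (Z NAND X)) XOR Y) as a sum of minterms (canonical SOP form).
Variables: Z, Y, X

Σm(0, 1, 4, 5) = (NOT Z AND NOT Y AND NOT X) OR (NOT Z AND NOT Y AND X) OR (Z AND NOT Y AND NOT X) OR (Z AND NOT Y AND X)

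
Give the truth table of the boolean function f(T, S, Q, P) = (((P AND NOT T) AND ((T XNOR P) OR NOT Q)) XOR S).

T | S | Q | P | Output
----------------------
0 | 0 | 0 | 0 | 0
0 | 0 | 0 | 1 | 1
0 | 0 | 1 | 0 | 0
0 | 0 | 1 | 1 | 0
0 | 1 | 0 | 0 | 1
0 | 1 | 0 | 1 | 0
0 | 1 | 1 | 0 | 1
0 | 1 | 1 | 1 | 1
1 | 0 | 0 | 0 | 0
1 | 0 | 0 | 1 | 0
1 | 0 | 1 | 0 | 0
1 | 0 | 1 | 1 | 0
1 | 1 | 0 | 0 | 1
1 | 1 | 0 | 1 | 1
1 | 1 | 1 | 0 | 1
1 | 1 | 1 | 1 | 1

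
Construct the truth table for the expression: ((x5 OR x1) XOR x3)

x5 | x3 | x1 | Output
---------------------
0 | 0 | 0 | 0
0 | 0 | 1 | 1
0 | 1 | 0 | 1
0 | 1 | 1 | 0
1 | 0 | 0 | 1
1 | 0 | 1 | 1
1 | 1 | 0 | 0
1 | 1 | 1 | 0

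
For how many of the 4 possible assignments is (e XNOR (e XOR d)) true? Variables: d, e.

Satisfying assignments: (0,0), (0,1)
Count: 2 out of 4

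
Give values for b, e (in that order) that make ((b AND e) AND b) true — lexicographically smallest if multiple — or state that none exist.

b=1, e=1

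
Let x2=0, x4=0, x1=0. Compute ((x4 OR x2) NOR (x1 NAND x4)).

Substituting: ((0 OR 0) NOR (0 NAND 0))
= 0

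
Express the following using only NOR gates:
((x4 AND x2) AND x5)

((((x4 NOR x4) NOR (x2 NOR x2)) NOR ((x4 NOR x4) NOR (x2 NOR x2))) NOR (x5 NOR x5))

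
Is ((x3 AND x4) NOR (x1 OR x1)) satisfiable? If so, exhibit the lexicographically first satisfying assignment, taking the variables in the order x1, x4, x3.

x1=0, x4=0, x3=0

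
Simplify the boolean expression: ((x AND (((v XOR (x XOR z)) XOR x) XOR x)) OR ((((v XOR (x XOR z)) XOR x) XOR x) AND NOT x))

By distribution ((E AND v) OR (E AND NOT v) = E) then XOR self-cancellation ((E XOR v) XOR v = E):
= (v XOR (x XOR z))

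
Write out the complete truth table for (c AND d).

d | c | Output
--------------
0 | 0 | 0
0 | 1 | 0
1 | 0 | 0
1 | 1 | 1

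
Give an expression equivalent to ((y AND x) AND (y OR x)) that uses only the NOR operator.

((((y NOR y) NOR (x NOR x)) NOR ((y NOR y) NOR (x NOR x))) NOR (((y NOR x) NOR (y NOR x)) NOR ((y NOR x) NOR (y NOR x))))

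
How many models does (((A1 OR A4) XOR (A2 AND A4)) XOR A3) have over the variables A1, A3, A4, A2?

Satisfying assignments: (0,0,1,0), (0,1,0,0), (0,1,0,1), (0,1,1,1), (1,0,0,0), (1,0,0,1), (1,0,1,0), (1,1,1,1)
Count: 8 out of 16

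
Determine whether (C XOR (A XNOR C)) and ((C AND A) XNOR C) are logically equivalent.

No. Counterexample: with A=0, C=1, Expression 1 = 1 but Expression 2 = 0.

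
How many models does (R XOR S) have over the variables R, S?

Satisfying assignments: (0,1), (1,0)
Count: 2 out of 4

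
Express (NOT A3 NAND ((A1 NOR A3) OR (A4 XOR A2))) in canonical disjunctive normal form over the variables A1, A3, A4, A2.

(NOT A1 AND A3 AND NOT A4 AND NOT A2) OR (NOT A1 AND A3 AND NOT A4 AND A2) OR (NOT A1 AND A3 AND A4 AND NOT A2) OR (NOT A1 AND A3 AND A4 AND A2) OR (A1 AND NOT A3 AND NOT A4 AND NOT A2) OR (A1 AND NOT A3 AND A4 AND A2) OR (A1 AND A3 AND NOT A4 AND NOT A2) OR (A1 AND A3 AND NOT A4 AND A2) OR (A1 AND A3 AND A4 AND NOT A2) OR (A1 AND A3 AND A4 AND A2)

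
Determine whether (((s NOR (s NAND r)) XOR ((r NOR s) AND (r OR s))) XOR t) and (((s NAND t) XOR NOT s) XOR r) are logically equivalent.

No. Counterexample: with s=0, r=0, t=1, Expression 1 = 1 but Expression 2 = 0.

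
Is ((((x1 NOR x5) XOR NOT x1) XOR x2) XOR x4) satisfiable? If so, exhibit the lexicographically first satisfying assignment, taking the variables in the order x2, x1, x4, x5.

x2=0, x1=0, x4=0, x5=1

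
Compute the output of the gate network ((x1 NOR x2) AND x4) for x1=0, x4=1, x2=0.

Substituting: ((0 NOR 0) AND 1)
= 1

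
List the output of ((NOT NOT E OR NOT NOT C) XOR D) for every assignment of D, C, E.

D | C | E | Output
------------------
0 | 0 | 0 | 0
0 | 0 | 1 | 1
0 | 1 | 0 | 1
0 | 1 | 1 | 1
1 | 0 | 0 | 1
1 | 0 | 1 | 0
1 | 1 | 0 | 0
1 | 1 | 1 | 0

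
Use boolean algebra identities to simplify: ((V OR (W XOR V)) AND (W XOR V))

By absorption (E AND (E OR v) = E):
= (W XOR V)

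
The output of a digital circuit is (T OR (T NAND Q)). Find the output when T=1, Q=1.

Substituting: (1 OR (1 NAND 1))
= 1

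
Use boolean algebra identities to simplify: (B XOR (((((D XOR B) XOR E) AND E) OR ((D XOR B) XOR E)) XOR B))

By XOR self-cancellation ((E XOR v) XOR v = E) then absorption (E OR (E AND v) = E):
= ((D XOR B) XOR E)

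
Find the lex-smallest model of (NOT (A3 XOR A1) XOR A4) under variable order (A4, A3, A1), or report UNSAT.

A4=0, A3=0, A1=0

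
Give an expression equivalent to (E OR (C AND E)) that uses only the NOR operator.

((E NOR ((C NOR C) NOR (E NOR E))) NOR (E NOR ((C NOR C) NOR (E NOR E))))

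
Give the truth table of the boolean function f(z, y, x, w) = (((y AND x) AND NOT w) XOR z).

z | y | x | w | Output
----------------------
0 | 0 | 0 | 0 | 0
0 | 0 | 0 | 1 | 0
0 | 0 | 1 | 0 | 0
0 | 0 | 1 | 1 | 0
0 | 1 | 0 | 0 | 0
0 | 1 | 0 | 1 | 0
0 | 1 | 1 | 0 | 1
0 | 1 | 1 | 1 | 0
1 | 0 | 0 | 0 | 1
1 | 0 | 0 | 1 | 1
1 | 0 | 1 | 0 | 1
1 | 0 | 1 | 1 | 1
1 | 1 | 0 | 0 | 1
1 | 1 | 0 | 1 | 1
1 | 1 | 1 | 0 | 0
1 | 1 | 1 | 1 | 1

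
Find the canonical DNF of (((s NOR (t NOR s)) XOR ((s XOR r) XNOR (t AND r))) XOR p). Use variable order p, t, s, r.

(NOT p AND NOT t AND NOT s AND NOT r) OR (NOT p AND NOT t AND s AND r) OR (p AND NOT t AND NOT s AND r) OR (p AND NOT t AND s AND NOT r) OR (p AND t AND NOT s AND NOT r) OR (p AND t AND NOT s AND r) OR (p AND t AND s AND NOT r) OR (p AND t AND s AND r)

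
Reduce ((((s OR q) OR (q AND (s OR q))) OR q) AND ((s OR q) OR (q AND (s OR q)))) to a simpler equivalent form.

By absorption (E AND (E OR v) = E) then absorption (E OR (E AND v) = E):
= (s OR q)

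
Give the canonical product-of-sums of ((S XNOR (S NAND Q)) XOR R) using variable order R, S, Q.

ΠM(0, 1, 3, 6) = (R OR S OR Q) AND (R OR S OR NOT Q) AND (R OR NOT S OR NOT Q) AND (NOT R OR NOT S OR Q)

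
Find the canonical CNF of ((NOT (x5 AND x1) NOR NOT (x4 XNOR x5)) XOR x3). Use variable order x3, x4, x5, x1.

(x3 OR x4 OR x5 OR x1) AND (x3 OR x4 OR x5 OR NOT x1) AND (x3 OR x4 OR NOT x5 OR x1) AND (x3 OR x4 OR NOT x5 OR NOT x1) AND (x3 OR NOT x4 OR x5 OR x1) AND (x3 OR NOT x4 OR x5 OR NOT x1) AND (x3 OR NOT x4 OR NOT x5 OR x1) AND (NOT x3 OR NOT x4 OR NOT x5 OR NOT x1)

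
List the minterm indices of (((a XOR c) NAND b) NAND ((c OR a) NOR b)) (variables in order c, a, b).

Σm(1, 2, 3, 4, 5, 6, 7) = (NOT c AND NOT a AND b) OR (NOT c AND a AND NOT b) OR (NOT c AND a AND b) OR (c AND NOT a AND NOT b) OR (c AND NOT a AND b) OR (c AND a AND NOT b) OR (c AND a AND b)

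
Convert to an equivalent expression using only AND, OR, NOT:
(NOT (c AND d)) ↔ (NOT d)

((NOT (c AND d)) AND (NOT d)) OR ((c AND d) AND d)
(Biconditional = both true or both false)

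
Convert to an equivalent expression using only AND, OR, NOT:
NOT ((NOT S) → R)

(NOT S) AND NOT R
(Negated implication: NOT(A → B) = A AND NOT B)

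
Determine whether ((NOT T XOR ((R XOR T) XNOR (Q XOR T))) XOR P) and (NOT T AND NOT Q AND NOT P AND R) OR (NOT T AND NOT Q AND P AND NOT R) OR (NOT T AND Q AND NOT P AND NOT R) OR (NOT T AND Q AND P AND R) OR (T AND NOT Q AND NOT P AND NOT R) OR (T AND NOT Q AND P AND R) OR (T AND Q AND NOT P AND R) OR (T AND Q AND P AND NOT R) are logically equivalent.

Yes, they are equivalent — the two output columns agree on all 16 assignments:
T | Q | P | R | Expression 1 | Expression 2
-------------------------------------------
0 | 0 | 0 | 0 | 0 | 0
0 | 0 | 0 | 1 | 1 | 1
0 | 0 | 1 | 0 | 1 | 1
0 | 0 | 1 | 1 | 0 | 0
0 | 1 | 0 | 0 | 1 | 1
0 | 1 | 0 | 1 | 0 | 0
0 | 1 | 1 | 0 | 0 | 0
0 | 1 | 1 | 1 | 1 | 1
1 | 0 | 0 | 0 | 1 | 1
1 | 0 | 0 | 1 | 0 | 0
1 | 0 | 1 | 0 | 0 | 0
1 | 0 | 1 | 1 | 1 | 1
1 | 1 | 0 | 0 | 0 | 0
1 | 1 | 0 | 1 | 1 | 1
1 | 1 | 1 | 0 | 1 | 1
1 | 1 | 1 | 1 | 0 | 0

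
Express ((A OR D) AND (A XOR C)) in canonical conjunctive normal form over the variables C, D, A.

(C OR D OR A) AND (C OR NOT D OR A) AND (NOT C OR D OR A) AND (NOT C OR D OR NOT A) AND (NOT C OR NOT D OR NOT A)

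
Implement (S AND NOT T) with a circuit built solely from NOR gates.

((S NOR S) NOR ((T NOR T) NOR (T NOR T)))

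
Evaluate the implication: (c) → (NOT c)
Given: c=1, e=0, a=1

Antecedent (c) = 1; consequent (NOT c) = 0.
1 → 0 = 0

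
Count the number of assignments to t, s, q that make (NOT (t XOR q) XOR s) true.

Satisfying assignments: (0,0,0), (0,1,1), (1,0,1), (1,1,0)
Count: 4 out of 8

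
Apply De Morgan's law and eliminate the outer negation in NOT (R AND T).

NOT R OR NOT T
De Morgan's: NOT(AND of terms) = OR of negations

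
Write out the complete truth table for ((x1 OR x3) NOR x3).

x1 | x3 | Output
----------------
0 | 0 | 1
0 | 1 | 0
1 | 0 | 0
1 | 1 | 0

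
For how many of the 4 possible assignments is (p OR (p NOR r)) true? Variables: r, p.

Satisfying assignments: (0,0), (0,1), (1,1)
Count: 3 out of 4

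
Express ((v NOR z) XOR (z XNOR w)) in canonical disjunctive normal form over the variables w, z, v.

(NOT w AND NOT z AND v) OR (w AND NOT z AND NOT v) OR (w AND z AND NOT v) OR (w AND z AND v)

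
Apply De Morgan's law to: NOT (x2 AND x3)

NOT x2 OR NOT x3
De Morgan's: NOT(AND of terms) = OR of negations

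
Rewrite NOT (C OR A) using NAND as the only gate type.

(((C NAND C) NAND (A NAND A)) NAND ((C NAND C) NAND (A NAND A)))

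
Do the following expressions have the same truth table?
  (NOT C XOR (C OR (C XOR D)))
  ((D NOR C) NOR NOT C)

No. Counterexample: with C=0, D=0, Expression 1 = 1 but Expression 2 = 0.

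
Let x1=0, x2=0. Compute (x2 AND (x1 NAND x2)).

Substituting: (0 AND (0 NAND 0))
= 0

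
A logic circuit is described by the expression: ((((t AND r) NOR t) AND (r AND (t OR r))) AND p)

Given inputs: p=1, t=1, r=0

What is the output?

Substituting: ((((1 AND 0) NOR 1) AND (0 AND (1 OR 0))) AND 1)
= 0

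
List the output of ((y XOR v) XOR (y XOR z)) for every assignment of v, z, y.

v | z | y | Output
------------------
0 | 0 | 0 | 0
0 | 0 | 1 | 0
0 | 1 | 0 | 1
0 | 1 | 1 | 1
1 | 0 | 0 | 1
1 | 0 | 1 | 1
1 | 1 | 0 | 0
1 | 1 | 1 | 0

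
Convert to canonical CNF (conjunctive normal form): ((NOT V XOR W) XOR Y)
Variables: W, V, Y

(W OR V OR NOT Y) AND (W OR NOT V OR Y) AND (NOT W OR V OR Y) AND (NOT W OR NOT V OR NOT Y)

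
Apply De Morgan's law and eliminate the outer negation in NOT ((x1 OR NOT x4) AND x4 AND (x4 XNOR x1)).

NOT (x1 OR NOT x4) OR NOT x4 OR NOT (x4 XNOR x1)
De Morgan's: NOT(AND of terms) = OR of negations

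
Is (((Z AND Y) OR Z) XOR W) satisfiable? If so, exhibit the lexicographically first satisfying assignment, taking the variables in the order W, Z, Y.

W=0, Z=1, Y=0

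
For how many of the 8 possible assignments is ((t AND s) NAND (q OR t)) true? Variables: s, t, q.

Satisfying assignments: (0,0,0), (0,0,1), (0,1,0), (0,1,1), (1,0,0), (1,0,1)
Count: 6 out of 8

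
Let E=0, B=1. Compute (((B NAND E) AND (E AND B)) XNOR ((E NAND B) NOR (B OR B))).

Substituting: (((1 NAND 0) AND (0 AND 1)) XNOR ((0 NAND 1) NOR (1 OR 1)))
= 1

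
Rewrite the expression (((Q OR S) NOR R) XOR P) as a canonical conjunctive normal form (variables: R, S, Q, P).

(R OR S OR Q OR NOT P) AND (R OR S OR NOT Q OR P) AND (R OR NOT S OR Q OR P) AND (R OR NOT S OR NOT Q OR P) AND (NOT R OR S OR Q OR P) AND (NOT R OR S OR NOT Q OR P) AND (NOT R OR NOT S OR Q OR P) AND (NOT R OR NOT S OR NOT Q OR P)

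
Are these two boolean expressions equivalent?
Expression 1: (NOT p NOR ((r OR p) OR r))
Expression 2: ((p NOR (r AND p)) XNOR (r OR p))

No. Counterexample: with p=0, r=1, Expression 1 = 0 but Expression 2 = 1.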